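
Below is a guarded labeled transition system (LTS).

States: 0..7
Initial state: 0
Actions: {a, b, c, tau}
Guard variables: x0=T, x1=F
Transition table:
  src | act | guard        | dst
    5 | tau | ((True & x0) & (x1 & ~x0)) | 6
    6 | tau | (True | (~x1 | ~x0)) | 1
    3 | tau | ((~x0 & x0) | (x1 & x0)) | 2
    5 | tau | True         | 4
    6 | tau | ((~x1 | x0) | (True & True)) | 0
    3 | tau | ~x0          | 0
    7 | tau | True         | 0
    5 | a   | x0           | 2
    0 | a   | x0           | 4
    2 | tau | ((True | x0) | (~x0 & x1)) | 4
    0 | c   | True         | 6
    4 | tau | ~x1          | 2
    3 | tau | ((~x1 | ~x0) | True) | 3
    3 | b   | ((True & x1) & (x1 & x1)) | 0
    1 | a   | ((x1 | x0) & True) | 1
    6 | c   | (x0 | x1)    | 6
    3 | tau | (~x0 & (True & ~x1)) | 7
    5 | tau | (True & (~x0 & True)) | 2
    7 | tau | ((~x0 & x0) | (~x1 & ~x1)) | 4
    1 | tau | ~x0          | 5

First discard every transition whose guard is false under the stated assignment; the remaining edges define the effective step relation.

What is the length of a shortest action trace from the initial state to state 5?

Breadth-first toward 5:
  L0 = {0}
  L1 = {4,6}
  L2 = {1,2}
5 never appears.

Answer: UNREACHABLE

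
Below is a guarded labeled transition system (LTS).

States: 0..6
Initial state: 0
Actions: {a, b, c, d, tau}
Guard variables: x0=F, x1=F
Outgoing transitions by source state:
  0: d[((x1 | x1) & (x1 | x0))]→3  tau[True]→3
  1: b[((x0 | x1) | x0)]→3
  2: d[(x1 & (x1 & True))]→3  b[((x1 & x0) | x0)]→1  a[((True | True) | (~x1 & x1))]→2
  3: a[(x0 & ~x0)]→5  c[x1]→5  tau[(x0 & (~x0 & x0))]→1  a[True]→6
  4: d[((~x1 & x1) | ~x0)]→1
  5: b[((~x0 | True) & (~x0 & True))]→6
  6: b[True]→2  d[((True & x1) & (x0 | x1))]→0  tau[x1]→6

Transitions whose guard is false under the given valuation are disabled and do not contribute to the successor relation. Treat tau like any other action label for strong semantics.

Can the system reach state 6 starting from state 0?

Answer: REACHABLE

Analysis:
After dropping false guards: 6 live edges.
depth 0: {0}
depth 1: {3}  now seen {0,3}
depth 2: {6}  now seen {0,3,6}
depth 3: {2}  now seen {0,2,3,6}
Reachable = {0,2,3,6}
witness 6: tau·a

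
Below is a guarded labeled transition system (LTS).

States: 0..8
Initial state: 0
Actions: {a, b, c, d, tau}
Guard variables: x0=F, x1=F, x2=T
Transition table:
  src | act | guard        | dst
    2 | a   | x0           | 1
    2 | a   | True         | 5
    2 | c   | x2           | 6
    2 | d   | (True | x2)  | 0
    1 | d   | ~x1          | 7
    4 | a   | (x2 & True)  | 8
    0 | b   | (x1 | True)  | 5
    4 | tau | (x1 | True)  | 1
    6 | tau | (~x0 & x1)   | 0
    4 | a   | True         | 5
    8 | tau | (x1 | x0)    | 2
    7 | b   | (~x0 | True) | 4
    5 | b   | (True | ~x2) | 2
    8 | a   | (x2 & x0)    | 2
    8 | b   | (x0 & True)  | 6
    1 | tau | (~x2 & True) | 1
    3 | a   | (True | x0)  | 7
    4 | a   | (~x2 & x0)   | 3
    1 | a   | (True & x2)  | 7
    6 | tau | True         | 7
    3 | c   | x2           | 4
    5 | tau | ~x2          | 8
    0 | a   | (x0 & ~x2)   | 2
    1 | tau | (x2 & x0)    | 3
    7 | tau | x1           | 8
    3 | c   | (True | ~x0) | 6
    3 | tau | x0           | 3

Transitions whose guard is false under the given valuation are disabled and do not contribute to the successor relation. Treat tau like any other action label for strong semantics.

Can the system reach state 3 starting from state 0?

Guard filter leaves 15 enabled edge(s).
L0 = {0}
L1 = {5}  now seen {0,5}
L2 = {2}  now seen {0,2,5}
L3 = {6}  now seen {0,2,5,6}
L4 = {7}  now seen {0,2,5,6,7}
L5 = {4}  now seen {0,2,4,5,6,7}
L6 = {1,8}  now seen {0,1,2,4,5,6,7,8}
Reachable = {0,1,2,4,5,6,7,8}

Answer: UNREACHABLE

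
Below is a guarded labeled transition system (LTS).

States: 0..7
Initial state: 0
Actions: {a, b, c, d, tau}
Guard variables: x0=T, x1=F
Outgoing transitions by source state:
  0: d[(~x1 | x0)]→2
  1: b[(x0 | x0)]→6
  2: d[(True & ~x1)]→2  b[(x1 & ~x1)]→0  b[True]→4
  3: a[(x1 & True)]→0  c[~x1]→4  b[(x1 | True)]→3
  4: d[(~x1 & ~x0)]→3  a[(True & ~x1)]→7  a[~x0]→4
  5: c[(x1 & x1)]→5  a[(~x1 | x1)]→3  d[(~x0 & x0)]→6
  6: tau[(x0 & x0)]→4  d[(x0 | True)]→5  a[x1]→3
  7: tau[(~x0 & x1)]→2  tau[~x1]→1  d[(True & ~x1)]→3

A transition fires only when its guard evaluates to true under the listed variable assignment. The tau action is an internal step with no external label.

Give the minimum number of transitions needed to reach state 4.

Answer: 2

Analysis:
Breadth-first toward 4:
  Layer 0: {0}
  Layer 1: {2}
  Layer 2: {4}
4 enters at depth 2; path d·b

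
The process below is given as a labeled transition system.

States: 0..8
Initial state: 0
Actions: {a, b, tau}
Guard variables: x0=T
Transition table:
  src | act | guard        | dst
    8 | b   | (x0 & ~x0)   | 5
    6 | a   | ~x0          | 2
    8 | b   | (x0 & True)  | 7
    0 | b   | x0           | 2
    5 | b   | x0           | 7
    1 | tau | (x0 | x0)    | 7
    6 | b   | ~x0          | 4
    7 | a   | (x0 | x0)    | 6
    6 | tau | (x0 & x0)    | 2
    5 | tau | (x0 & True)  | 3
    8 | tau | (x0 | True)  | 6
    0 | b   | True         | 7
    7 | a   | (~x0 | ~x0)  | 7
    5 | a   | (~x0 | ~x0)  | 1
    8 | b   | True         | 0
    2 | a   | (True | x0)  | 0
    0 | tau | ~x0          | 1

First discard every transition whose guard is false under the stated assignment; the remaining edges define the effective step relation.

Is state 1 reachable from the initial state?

Answer: UNREACHABLE

Trace:
11 transition(s) survive guard evaluation.
depth 0: {0}
depth 1: {2,7}  cumulative {0,2,7}
depth 2: {6}  cumulative {0,2,6,7}
Reachable = {0,2,6,7}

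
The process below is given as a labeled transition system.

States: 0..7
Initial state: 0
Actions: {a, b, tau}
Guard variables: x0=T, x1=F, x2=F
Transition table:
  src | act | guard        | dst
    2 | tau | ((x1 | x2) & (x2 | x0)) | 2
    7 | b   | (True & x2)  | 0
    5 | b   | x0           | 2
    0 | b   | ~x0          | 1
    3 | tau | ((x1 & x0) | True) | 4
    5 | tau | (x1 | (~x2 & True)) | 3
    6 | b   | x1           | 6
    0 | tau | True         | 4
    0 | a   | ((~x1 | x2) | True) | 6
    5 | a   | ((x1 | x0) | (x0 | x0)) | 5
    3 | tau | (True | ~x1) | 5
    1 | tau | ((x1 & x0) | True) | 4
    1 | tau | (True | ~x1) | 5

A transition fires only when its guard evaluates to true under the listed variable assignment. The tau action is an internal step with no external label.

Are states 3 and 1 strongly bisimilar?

Answer: BISIMILAR

Analysis:
Bisimulation quotient by refinement:
  round 0: {{0,1,2,3,4,5,6,7}}
  round 1: {{0},{1,3},{2,4,6,7},{5}}
4 equivalence class(es) (converged in 2)
[3]={1,3}  [1]={1,3}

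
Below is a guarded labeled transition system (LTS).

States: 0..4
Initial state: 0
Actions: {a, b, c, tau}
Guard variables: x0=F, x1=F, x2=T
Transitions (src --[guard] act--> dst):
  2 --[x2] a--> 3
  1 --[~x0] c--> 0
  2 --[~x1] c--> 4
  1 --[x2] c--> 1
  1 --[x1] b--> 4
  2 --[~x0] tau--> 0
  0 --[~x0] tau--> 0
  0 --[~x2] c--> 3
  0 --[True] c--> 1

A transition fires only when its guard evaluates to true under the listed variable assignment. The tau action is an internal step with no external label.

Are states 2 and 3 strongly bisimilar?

Refine partition for ~:
  π0 = {{0,1,2,3,4}}
  π1 = {{0},{1},{2},{3,4}}
4 equivalence class(es) (converged in 2)
[2]={2}  [3]={3,4}

Answer: NOT BISIMILAR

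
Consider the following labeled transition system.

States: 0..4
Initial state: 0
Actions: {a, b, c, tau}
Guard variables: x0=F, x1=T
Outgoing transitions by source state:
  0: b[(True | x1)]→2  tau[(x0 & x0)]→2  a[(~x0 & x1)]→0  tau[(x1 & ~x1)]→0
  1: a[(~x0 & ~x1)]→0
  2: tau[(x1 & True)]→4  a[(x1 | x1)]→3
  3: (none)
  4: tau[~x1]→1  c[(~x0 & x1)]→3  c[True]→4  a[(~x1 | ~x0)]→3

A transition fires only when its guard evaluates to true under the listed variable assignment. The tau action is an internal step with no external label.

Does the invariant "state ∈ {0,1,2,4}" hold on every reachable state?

Answer: INVARIANT VIOLATED at state 3

Analysis:
Allowed set {0,1,2,4}
Reachable = {0,2,3,4}
  0: ✓
  2: ✓
  3: outside
  4: ✓
counterexample path to 3: b·a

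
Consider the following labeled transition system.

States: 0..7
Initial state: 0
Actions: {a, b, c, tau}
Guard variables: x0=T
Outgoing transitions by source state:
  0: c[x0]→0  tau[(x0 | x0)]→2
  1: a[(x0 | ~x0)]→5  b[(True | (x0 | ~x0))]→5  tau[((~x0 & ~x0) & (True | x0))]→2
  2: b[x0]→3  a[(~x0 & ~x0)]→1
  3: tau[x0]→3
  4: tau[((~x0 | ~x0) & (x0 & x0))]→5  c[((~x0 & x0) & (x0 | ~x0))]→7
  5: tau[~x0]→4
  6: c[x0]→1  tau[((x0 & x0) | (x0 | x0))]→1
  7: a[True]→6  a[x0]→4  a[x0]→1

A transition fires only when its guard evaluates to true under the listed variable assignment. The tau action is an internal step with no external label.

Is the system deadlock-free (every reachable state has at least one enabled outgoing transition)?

Reach set: {0,2,3}
  0: c→0  tau→2  [2 exit(s)]
  2: b→3  [1 exit(s)]
  3: tau→3  [1 exit(s)]

Answer: DEADLOCK-FREE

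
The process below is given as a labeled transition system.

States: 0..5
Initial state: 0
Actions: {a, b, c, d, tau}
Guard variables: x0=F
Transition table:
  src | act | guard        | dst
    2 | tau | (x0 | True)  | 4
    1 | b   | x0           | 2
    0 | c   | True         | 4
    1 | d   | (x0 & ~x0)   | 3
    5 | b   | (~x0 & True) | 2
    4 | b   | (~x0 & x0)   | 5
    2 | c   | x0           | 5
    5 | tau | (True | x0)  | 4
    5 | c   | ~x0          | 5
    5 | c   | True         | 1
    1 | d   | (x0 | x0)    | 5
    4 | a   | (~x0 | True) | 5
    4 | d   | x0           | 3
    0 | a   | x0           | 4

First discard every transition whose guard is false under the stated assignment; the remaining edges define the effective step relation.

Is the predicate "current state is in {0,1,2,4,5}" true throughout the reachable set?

Answer: INVARIANT HOLDS

Analysis:
Inv-set: {0,1,2,4,5}
R = {0,1,2,4,5}
  0: ok
  1: ok
  2: ok
  4: ok
  5: ok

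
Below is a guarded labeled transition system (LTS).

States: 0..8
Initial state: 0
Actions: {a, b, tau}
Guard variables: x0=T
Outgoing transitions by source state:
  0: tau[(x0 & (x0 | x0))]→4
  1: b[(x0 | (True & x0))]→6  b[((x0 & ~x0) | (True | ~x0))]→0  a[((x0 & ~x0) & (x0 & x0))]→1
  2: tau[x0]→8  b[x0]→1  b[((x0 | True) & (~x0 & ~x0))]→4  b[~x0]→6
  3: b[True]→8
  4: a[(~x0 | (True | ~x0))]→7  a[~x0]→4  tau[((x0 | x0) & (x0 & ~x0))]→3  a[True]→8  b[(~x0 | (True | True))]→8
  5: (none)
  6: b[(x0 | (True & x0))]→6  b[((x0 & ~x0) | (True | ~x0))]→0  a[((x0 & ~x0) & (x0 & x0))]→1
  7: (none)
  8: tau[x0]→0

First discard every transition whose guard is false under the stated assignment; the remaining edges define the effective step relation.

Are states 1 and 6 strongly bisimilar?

Answer: BISIMILAR

Analysis:
Bisimulation quotient by refinement:
  P[0] = {{0,1,2,3,4,5,6,7,8}}
  P[1] = {{0,8},{1,3,6},{2},{4},{5,7}}
  P[2] = {{0},{1,6},{2},{3},{4},{5,7},{8}}
stable after 3 split(s): 7 block(s)
class of 1: {1,6}; class of 6: {1,6}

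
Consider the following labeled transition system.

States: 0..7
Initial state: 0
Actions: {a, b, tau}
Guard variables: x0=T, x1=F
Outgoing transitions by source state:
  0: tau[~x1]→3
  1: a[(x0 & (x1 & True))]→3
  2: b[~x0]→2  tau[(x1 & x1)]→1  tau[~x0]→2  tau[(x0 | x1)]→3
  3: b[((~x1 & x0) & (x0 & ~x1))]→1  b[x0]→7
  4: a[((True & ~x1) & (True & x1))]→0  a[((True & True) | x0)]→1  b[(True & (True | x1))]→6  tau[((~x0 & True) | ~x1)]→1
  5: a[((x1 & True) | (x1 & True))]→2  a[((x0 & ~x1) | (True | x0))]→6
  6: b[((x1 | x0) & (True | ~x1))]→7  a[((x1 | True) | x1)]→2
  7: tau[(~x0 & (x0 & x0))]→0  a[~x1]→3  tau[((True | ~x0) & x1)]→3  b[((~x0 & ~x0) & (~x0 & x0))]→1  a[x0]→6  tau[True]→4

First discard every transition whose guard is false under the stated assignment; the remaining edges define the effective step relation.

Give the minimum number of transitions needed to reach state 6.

Answer: 3

Trace:
Breadth-first toward 6:
  depth 0: {0}
  depth 1: {3}
  depth 2: {1,7}
  depth 3: {4,6}
first hit 6 at d=3 via tau·b·a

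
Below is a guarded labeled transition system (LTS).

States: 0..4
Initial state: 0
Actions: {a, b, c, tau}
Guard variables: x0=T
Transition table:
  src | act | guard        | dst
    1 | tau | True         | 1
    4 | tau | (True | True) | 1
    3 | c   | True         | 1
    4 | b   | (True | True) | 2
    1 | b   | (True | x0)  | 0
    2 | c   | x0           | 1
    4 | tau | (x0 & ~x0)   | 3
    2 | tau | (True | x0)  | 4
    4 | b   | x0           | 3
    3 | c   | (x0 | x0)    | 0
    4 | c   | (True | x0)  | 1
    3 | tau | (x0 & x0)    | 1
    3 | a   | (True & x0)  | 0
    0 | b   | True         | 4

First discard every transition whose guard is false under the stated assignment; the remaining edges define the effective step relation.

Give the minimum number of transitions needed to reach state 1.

Answer: 2

Working:
Layered search for 1:
  Layer 0: {0}
  Layer 1: {4}
  Layer 2: {1,2,3}
1 enters at depth 2; path b·c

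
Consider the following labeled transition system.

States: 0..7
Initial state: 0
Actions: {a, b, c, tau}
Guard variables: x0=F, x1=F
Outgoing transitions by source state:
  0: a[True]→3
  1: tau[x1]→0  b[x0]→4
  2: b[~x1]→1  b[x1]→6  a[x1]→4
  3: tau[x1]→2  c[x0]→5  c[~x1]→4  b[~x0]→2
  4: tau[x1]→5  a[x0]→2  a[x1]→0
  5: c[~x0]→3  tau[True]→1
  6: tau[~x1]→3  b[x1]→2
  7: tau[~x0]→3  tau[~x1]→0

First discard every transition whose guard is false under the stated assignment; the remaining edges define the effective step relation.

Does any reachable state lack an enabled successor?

Answer: DEADLOCK at state 1

Trace:
R = {0,1,2,3,4}
  0: a→3  [deg 1]
  1: ∅  [STUCK]
  2: b→1  [deg 1]
  3: b→2  c→4  [deg 2]
  4: ∅  [STUCK]
witness 1: a·b·b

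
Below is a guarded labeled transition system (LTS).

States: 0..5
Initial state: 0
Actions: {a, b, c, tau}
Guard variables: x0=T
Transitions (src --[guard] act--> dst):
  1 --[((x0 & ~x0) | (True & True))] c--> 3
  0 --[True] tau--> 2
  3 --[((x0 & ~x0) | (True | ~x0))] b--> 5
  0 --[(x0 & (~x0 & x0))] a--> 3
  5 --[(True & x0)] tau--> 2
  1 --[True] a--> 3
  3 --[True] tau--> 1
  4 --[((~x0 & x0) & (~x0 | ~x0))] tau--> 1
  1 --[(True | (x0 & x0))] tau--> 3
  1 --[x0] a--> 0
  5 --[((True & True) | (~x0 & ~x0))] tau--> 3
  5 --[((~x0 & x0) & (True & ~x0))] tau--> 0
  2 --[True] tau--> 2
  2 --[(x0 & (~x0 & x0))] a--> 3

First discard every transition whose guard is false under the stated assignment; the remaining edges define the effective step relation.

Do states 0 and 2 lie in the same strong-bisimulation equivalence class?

Bisimulation quotient by refinement:
  P[0] = {{0,1,2,3,4,5}}
  P[1] = {{0,2,5},{1},{3},{4}}
  P[2] = {{0,2},{1},{3},{4},{5}}
Fixed point at round 3; 5 class(es).
[0]={0,2}  [2]={0,2}

Answer: BISIMILAR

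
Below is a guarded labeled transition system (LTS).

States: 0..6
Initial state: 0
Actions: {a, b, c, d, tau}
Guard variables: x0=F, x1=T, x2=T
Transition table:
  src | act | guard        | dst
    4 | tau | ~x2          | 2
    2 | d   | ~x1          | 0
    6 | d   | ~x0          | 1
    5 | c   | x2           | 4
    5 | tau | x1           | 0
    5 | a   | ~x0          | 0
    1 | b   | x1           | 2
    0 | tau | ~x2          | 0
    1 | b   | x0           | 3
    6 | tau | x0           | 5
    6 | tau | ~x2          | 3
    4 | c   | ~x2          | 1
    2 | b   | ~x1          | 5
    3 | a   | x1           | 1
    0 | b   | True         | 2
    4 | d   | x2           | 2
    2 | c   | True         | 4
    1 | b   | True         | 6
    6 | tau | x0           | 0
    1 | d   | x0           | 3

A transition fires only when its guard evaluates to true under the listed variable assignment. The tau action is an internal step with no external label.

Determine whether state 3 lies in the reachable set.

After dropping false guards: 10 live edges.
depth 0: {0}
depth 1: {2}  now seen {0,2}
depth 2: {4}  now seen {0,2,4}
Reachable = {0,2,4}

Answer: UNREACHABLE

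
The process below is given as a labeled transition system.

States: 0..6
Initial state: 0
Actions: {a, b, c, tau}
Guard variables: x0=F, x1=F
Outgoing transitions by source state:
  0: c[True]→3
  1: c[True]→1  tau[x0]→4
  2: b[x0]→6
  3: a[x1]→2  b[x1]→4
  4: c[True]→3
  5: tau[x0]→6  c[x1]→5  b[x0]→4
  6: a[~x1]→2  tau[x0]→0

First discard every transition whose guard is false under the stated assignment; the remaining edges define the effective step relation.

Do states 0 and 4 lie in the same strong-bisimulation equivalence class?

Refine partition for ~:
  round 0: {{0,1,2,3,4,5,6}}
  round 1: {{0,1,4},{2,3,5},{6}}
  round 2: {{0,4},{1},{2,3,5},{6}}
4 equivalence class(es) (converged in 3)
0∈{0,4}, 4∈{0,4}

Answer: BISIMILAR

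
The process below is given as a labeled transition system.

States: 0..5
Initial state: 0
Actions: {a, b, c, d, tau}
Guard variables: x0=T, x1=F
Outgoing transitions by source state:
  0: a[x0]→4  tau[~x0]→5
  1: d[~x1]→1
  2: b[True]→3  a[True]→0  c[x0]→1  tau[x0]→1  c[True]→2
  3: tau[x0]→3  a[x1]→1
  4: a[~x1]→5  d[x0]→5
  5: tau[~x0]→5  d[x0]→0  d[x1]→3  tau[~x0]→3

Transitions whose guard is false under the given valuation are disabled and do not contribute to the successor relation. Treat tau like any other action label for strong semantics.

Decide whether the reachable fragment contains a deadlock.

R = {0,4,5}
  0: a→4  [1 exit(s)]
  4: a→5  d→5  [2 exit(s)]
  5: d→0  [1 exit(s)]

Answer: DEADLOCK-FREE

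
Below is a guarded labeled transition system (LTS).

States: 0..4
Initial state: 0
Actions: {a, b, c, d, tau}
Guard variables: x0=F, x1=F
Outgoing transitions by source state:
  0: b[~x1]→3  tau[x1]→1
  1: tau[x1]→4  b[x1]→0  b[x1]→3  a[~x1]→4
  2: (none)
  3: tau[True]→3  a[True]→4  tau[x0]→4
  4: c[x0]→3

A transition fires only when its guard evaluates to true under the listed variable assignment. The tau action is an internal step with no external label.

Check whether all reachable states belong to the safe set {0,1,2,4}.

Answer: INVARIANT VIOLATED at state 3

Working:
Allowed set {0,1,2,4}
R = {0,3,4}
  0: ✓
  3: VIOLATES
  4: ✓
reach 3 via b — violates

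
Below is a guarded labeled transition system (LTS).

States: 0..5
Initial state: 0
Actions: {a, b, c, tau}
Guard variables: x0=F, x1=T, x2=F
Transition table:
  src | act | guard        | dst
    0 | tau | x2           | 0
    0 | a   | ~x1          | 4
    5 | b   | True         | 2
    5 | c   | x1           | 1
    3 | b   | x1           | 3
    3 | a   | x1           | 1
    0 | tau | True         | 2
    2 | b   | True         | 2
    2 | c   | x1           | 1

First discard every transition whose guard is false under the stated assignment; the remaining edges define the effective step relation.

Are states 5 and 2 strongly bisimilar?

Refine partition for ~:
  π0 = {{0,1,2,3,4,5}}
  π1 = {{0},{1,4},{2,5},{3}}
4 equivalence class(es) (converged in 2)
class of 5: {2,5}; class of 2: {2,5}

Answer: BISIMILAR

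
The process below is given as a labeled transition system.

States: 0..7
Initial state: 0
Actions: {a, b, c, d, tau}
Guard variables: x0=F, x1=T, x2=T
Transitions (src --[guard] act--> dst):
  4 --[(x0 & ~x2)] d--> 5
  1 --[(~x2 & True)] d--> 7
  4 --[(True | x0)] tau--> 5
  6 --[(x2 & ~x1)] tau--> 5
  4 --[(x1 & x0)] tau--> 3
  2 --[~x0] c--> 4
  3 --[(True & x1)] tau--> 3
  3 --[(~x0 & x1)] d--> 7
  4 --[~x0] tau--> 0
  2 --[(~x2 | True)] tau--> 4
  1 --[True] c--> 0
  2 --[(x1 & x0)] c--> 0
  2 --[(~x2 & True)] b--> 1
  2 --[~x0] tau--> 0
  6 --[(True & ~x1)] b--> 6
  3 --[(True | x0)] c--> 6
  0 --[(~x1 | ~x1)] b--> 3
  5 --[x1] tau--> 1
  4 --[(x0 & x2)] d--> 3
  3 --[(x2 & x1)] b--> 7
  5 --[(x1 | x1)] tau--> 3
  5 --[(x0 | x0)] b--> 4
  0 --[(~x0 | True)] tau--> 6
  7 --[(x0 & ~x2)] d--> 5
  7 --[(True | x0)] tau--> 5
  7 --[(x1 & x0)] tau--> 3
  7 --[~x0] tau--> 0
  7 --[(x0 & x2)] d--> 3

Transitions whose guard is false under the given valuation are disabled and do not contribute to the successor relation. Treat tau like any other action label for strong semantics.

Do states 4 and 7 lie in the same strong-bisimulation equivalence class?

Answer: BISIMILAR

Trace:
Refine partition for ~:
  P[0] = {{0,1,2,3,4,5,6,7}}
  P[1] = {{0,4,5,7},{1},{2},{3},{6}}
  P[2] = {{0},{1},{2},{3},{4,7},{5},{6}}
stable after 3 split(s): 7 block(s)
4∈{4,7}, 7∈{4,7}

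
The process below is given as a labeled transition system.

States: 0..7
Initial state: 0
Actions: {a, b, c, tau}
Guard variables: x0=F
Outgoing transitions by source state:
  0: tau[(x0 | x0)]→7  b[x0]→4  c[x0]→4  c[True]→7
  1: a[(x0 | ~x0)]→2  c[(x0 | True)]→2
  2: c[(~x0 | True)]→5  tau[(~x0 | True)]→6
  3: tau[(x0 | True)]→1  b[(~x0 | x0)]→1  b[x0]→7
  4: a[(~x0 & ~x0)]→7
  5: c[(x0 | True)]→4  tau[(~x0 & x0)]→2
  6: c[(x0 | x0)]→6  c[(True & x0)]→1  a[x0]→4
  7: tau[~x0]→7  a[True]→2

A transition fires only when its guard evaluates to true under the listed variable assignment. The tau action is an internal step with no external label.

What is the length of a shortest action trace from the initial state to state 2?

Answer: 2

Analysis:
Layered search for 2:
  depth 0: {0}
  depth 1: {7}
  depth 2: {2}
2 enters at depth 2; path c·a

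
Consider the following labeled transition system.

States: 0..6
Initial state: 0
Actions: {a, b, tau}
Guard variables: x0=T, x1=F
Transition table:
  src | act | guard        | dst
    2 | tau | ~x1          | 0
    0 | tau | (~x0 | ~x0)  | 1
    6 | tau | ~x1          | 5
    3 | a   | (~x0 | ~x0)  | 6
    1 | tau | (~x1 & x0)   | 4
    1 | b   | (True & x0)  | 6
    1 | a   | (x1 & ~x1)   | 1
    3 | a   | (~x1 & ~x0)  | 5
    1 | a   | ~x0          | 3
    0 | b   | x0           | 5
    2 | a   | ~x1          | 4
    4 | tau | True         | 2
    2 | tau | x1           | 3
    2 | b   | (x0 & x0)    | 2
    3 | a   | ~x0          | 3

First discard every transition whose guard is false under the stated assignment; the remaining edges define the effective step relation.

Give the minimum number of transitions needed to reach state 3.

Answer: UNREACHABLE

Trace:
Breadth-first toward 3:
  L0 = {0}
  L1 = {5}
3 never appears.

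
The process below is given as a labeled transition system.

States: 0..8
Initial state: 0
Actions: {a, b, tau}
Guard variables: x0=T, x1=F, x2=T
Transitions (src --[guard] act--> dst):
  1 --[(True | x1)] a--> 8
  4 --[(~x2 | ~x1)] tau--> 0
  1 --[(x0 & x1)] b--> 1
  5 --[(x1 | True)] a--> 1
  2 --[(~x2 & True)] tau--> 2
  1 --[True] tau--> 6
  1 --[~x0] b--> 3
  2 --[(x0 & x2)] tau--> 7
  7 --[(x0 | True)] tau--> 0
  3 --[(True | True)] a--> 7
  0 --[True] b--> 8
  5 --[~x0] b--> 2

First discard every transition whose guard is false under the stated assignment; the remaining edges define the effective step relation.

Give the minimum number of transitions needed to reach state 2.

Answer: UNREACHABLE

Working:
Layered search for 2:
  L0 = {0}
  L1 = {8}
2 never appears.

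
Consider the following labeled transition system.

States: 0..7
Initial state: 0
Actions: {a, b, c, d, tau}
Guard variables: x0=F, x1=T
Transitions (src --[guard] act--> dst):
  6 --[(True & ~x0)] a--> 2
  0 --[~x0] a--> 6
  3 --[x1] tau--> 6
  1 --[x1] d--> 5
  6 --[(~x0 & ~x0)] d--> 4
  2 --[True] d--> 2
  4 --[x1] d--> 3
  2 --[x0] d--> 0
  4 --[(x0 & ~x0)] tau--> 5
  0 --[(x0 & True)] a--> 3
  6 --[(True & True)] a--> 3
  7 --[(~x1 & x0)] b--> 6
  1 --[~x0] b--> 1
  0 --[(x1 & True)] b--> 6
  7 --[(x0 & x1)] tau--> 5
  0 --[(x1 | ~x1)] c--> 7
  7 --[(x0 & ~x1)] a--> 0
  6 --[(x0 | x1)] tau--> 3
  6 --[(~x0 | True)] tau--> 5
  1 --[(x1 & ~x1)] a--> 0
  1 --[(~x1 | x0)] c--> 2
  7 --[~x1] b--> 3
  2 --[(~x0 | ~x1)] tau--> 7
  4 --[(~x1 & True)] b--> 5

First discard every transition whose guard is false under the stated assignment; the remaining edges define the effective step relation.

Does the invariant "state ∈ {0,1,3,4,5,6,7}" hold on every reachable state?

Inv-set: {0,1,3,4,5,6,7}
Reach set: {0,2,3,4,5,6,7}
  0: ✓
  2: ✗ unsafe
  3: ✓
  4: ✓
  5: ✓
  6: ✓
  7: ✓
counterexample path to 2: a·a

Answer: INVARIANT VIOLATED at state 2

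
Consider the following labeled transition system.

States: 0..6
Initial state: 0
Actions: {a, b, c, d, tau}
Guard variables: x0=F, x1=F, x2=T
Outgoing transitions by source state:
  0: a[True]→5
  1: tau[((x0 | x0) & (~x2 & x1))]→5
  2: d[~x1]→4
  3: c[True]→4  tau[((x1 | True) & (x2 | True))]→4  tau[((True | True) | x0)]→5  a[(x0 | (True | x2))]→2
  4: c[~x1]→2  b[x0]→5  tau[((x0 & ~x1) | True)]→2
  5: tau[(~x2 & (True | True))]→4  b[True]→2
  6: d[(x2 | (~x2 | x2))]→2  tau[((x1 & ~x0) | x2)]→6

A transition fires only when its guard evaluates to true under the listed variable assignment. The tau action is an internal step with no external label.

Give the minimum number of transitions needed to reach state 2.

BFS to 2:
  L0 = {0}
  L1 = {5}
  L2 = {2}
2 enters at depth 2; path a·b

Answer: 2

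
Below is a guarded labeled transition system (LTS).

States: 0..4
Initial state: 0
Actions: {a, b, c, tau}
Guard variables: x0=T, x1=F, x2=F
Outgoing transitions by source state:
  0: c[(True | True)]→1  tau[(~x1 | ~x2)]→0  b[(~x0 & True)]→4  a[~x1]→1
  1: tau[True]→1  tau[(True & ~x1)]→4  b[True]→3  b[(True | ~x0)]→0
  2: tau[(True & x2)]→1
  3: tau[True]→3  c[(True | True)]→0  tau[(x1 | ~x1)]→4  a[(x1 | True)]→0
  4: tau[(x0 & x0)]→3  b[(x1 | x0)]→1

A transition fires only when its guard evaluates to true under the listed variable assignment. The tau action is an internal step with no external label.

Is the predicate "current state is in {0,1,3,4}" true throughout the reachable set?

Allowed set {0,1,3,4}
Reach set: {0,1,3,4}
  0: ✓
  1: ✓
  3: ✓
  4: ✓

Answer: INVARIANT HOLDS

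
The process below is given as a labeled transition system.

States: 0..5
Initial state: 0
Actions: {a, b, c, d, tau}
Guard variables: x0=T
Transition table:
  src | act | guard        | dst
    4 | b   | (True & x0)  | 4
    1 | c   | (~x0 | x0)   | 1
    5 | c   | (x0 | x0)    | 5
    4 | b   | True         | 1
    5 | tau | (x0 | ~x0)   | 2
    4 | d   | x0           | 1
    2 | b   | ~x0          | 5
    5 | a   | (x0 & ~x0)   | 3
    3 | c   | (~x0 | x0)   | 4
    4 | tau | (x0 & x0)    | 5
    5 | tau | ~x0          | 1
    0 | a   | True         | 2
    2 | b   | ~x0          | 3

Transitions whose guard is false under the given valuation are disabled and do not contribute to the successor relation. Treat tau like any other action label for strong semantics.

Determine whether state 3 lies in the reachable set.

Answer: UNREACHABLE

Working:
After dropping false guards: 9 live edges.
L0 = {0}
L1 = {2}  now seen {0,2}
Reachable = {0,2}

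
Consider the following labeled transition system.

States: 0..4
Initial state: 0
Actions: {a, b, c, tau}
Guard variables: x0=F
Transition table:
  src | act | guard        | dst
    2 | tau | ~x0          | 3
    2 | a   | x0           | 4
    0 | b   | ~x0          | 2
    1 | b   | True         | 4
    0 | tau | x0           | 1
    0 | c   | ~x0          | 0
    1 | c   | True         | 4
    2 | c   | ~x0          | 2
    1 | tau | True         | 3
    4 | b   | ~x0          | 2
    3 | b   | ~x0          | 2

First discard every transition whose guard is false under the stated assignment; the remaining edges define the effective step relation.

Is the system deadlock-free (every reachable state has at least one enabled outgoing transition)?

Answer: DEADLOCK-FREE

Working:
Reach set: {0,2,3}
  0: b→2  c→0  [deg 2]
  2: c→2  tau→3  [deg 2]
  3: b→2  [deg 1]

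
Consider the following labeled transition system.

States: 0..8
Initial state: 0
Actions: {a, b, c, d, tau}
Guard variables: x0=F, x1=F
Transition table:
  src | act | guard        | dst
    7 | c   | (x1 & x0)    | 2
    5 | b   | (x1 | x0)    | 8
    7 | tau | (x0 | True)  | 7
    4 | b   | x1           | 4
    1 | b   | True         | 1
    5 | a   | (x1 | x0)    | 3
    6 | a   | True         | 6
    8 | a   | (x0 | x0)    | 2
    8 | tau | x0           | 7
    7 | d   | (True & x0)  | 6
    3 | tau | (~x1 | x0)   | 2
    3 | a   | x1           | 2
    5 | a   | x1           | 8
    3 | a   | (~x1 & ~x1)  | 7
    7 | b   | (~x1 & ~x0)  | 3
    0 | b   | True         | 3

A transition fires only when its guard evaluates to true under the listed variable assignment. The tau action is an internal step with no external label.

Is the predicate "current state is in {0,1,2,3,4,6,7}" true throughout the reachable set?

Allowed set {0,1,2,3,4,6,7}
Reachable = {0,2,3,7}
  0: ok
  2: ok
  3: ok
  7: ok

Answer: INVARIANT HOLDS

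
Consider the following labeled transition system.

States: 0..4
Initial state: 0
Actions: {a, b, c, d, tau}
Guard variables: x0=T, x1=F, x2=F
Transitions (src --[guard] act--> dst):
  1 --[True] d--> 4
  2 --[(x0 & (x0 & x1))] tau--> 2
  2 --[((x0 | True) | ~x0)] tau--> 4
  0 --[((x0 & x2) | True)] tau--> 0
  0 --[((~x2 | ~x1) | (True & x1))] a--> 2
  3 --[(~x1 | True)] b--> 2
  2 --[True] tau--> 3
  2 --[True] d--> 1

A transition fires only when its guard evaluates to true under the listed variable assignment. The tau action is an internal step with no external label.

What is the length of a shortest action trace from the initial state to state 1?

Answer: 2

Analysis:
BFS to 1:
  depth 0: {0}
  depth 1: {2}
  depth 2: {1,3,4}
depth(1)=2, e.g. a·d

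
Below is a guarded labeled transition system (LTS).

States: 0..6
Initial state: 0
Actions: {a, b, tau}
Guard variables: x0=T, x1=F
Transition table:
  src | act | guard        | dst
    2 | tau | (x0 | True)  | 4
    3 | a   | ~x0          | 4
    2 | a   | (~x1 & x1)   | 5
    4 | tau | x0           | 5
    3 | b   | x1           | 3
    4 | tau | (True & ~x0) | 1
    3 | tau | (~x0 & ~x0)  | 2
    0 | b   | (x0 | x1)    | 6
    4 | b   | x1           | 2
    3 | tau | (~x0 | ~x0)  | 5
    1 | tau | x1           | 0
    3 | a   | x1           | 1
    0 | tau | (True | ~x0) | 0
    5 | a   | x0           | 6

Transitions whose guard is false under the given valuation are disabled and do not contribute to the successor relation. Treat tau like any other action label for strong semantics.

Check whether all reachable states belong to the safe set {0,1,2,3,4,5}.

Inv-set: {0,1,2,3,4,5}
Reach set: {0,6}
  0: safe
  6: ✗ unsafe
witness against invariant: b → 6

Answer: INVARIANT VIOLATED at state 6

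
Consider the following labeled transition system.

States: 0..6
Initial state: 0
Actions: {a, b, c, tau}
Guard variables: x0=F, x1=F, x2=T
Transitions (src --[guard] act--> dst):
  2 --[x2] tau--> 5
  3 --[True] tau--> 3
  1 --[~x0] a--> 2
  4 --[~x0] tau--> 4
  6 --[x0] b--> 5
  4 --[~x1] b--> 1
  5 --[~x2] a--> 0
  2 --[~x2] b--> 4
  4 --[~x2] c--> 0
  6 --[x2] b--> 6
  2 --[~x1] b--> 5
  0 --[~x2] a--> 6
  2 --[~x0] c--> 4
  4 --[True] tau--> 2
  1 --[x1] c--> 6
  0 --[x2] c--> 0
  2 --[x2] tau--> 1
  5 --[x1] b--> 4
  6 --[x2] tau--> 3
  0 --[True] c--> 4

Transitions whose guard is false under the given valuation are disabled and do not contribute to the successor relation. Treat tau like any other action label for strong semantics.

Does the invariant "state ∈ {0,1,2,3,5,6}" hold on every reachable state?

Safe = {0,1,2,3,5,6}
Reach set: {0,1,2,4,5}
  0: ok
  1: ok
  2: ok
  4: VIOLATES
  5: ok
counterexample path to 4: c

Answer: INVARIANT VIOLATED at state 4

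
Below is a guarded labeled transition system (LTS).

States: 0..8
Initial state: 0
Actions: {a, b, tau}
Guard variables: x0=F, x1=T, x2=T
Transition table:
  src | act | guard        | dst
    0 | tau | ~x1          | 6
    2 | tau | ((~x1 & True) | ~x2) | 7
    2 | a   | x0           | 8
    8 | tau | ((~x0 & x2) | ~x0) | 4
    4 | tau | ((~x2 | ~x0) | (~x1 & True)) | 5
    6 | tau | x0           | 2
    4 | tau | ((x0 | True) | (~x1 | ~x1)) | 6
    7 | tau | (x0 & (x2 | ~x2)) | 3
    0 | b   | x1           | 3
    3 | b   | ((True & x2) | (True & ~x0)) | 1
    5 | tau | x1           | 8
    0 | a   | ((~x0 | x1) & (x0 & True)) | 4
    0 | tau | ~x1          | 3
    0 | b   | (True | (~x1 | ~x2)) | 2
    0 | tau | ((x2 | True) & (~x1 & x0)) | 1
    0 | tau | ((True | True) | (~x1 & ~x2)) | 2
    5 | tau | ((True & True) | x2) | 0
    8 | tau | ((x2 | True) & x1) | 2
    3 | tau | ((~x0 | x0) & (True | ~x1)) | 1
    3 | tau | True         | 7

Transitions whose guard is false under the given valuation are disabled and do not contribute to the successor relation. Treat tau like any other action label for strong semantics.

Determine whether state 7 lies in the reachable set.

After dropping false guards: 12 live edges.
L0 = {0}
L1 = {2,3}  cumulative {0,2,3}
L2 = {1,7}  cumulative {0,1,2,3,7}
Reach set: {0,1,2,3,7}
Path to 7: b·tau

Answer: REACHABLE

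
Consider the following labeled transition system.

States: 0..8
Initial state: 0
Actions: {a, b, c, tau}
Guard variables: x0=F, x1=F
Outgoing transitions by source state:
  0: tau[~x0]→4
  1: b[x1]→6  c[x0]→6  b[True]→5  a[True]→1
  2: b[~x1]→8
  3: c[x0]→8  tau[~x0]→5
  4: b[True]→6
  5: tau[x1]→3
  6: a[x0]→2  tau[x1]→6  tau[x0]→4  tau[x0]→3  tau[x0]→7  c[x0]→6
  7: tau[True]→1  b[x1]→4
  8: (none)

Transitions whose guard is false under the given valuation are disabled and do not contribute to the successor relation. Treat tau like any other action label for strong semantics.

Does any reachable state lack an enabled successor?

R = {0,4,6}
  0: tau→4  [deg 1]
  4: b→6  [deg 1]
  6: ∅  [deadlock]
trace reaching 6: tau·b

Answer: DEADLOCK at state 6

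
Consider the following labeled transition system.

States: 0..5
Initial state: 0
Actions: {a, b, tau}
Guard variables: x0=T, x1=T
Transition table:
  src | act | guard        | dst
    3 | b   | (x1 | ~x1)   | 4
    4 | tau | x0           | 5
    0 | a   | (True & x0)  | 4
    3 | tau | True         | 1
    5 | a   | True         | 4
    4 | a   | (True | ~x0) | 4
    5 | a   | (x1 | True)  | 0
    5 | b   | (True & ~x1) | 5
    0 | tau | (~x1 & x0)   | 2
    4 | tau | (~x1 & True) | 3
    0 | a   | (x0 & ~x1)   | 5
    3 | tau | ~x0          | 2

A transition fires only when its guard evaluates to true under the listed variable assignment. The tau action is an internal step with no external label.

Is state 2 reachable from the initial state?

Answer: UNREACHABLE

Trace:
After dropping false guards: 7 live edges.
Layer 0: {0}
Layer 1: {4}  total {0,4}
Layer 2: {5}  total {0,4,5}
Reach set: {0,4,5}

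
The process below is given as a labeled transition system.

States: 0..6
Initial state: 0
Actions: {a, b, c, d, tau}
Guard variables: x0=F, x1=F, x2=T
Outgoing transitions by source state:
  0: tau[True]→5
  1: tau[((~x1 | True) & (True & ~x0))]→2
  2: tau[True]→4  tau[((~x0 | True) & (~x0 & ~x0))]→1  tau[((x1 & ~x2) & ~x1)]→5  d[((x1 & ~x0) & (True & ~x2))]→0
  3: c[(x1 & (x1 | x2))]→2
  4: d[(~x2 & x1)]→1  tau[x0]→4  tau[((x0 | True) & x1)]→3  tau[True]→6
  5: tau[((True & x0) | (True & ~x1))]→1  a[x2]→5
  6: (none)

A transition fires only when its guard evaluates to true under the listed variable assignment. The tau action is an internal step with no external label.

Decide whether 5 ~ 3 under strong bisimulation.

Answer: NOT BISIMILAR

Analysis:
Compute ~ classes (split until stable):
  round 0: {{0,1,2,3,4,5,6}}
  round 1: {{0,1,2,4},{3,6},{5}}
  round 2: {{0},{1,2},{3,6},{4},{5}}
  round 3: {{0},{1},{2},{3,6},{4},{5}}
Fixed point at round 4; 6 class(es).
class of 5: {5}; class of 3: {3,6}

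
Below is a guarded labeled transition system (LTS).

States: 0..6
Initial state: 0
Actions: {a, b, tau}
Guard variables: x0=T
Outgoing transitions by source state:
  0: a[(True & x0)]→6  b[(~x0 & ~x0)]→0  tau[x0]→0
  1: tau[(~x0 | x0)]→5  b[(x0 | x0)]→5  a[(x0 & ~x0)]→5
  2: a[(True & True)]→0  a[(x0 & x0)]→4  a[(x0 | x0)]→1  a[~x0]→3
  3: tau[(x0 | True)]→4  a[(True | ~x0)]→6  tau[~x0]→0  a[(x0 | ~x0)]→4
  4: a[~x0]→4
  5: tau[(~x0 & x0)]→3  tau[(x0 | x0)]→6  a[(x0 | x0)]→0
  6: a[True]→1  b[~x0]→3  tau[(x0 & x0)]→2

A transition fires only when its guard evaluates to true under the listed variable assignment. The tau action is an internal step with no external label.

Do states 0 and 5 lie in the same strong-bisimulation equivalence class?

Refine partition for ~:
  P[0] = {{0,1,2,3,4,5,6}}
  P[1] = {{0,3,5,6},{1},{2},{4}}
  P[2] = {{0,5},{1},{2},{3},{4},{6}}
  P[3] = {{0},{1},{2},{3},{4},{5},{6}}
7 equivalence class(es) (converged in 4)
[0]={0}  [5]={5}

Answer: NOT BISIMILAR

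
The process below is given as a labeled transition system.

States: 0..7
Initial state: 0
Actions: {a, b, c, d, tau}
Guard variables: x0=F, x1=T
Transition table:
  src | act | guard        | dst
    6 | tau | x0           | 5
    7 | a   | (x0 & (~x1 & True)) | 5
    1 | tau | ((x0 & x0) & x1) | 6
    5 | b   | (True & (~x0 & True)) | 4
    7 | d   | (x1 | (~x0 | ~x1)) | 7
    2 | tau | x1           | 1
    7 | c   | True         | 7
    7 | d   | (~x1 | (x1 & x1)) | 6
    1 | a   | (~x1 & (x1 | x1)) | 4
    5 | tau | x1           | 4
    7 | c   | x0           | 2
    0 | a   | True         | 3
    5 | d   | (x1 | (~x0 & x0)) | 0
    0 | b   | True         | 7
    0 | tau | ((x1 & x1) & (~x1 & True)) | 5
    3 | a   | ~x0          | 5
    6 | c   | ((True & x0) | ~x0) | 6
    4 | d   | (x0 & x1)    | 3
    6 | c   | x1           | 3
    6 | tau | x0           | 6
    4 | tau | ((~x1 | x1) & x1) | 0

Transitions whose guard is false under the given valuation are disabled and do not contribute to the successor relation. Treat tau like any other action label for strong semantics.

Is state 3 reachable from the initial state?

Answer: REACHABLE

Working:
Guard filter leaves 13 enabled edge(s).
L0 = {0}
L1 = {3,7}  cumulative {0,3,7}
L2 = {5,6}  cumulative {0,3,5,6,7}
L3 = {4}  cumulative {0,3,4,5,6,7}
Reachable = {0,3,4,5,6,7}
Path to 3: a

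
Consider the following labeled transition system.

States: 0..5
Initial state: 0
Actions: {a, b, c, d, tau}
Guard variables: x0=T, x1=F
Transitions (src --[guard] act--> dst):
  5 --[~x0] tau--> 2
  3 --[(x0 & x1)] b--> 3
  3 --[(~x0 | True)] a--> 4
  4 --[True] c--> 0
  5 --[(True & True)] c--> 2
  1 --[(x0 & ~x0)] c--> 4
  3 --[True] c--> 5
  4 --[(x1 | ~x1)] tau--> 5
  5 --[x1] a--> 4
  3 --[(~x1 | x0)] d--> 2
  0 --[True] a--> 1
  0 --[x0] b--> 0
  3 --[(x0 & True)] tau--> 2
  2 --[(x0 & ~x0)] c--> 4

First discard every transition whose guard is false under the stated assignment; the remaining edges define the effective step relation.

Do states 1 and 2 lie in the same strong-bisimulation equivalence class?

Answer: BISIMILAR

Trace:
Bisimulation quotient by refinement:
  P[0] = {{0,1,2,3,4,5}}
  P[1] = {{0},{1,2},{3},{4},{5}}
stable after 2 split(s): 5 block(s)
class of 1: {1,2}; class of 2: {1,2}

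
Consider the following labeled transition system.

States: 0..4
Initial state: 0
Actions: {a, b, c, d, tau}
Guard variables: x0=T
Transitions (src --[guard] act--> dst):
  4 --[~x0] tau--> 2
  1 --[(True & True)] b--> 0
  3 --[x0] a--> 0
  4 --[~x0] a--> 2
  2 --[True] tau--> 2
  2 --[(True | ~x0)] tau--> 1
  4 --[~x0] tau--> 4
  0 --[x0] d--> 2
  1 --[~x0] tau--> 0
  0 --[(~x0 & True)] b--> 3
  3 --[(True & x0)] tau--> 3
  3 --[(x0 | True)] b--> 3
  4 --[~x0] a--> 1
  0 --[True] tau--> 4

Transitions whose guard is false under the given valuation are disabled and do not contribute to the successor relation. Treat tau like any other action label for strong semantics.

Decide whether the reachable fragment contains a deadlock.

Reach set: {0,1,2,4}
  0: d→2  tau→4  [deg 2]
  1: b→0  [deg 1]
  2: tau→1  tau→2  [deg 2]
  4: ∅  [STUCK]
witness 4: tau

Answer: DEADLOCK at state 4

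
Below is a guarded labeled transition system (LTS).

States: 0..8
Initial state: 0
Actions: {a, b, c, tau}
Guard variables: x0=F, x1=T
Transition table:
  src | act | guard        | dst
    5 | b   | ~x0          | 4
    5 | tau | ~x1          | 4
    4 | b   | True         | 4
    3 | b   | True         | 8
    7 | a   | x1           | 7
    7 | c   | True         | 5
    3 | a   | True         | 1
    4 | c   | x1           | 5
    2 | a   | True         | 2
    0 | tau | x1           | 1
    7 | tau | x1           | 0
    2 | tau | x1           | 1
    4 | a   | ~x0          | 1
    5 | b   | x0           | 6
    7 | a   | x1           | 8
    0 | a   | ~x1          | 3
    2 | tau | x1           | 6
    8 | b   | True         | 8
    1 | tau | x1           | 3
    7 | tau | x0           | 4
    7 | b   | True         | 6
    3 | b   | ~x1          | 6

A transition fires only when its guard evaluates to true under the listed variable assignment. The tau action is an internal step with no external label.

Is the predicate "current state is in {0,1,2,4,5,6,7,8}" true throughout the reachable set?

Safe = {0,1,2,4,5,6,7,8}
Reachable = {0,1,3,8}
  0: ok
  1: ok
  3: outside
  8: ok
reach 3 via tau·tau — violates

Answer: INVARIANT VIOLATED at state 3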